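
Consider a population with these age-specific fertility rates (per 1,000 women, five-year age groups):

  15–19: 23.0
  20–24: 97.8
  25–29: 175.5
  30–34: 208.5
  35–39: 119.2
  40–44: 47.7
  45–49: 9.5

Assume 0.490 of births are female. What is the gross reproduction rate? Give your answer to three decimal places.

Proportion female at birth = 0.490.
Sum of ASFRs = 23.0 + 97.8 + 175.5 + 208.5 + 119.2 + 47.7 + 9.5 = 681.2
TFR = 5 × 681.2 / 1000 = 3.406
GRR = 0.490 × 3.406 = 1.66894

1.669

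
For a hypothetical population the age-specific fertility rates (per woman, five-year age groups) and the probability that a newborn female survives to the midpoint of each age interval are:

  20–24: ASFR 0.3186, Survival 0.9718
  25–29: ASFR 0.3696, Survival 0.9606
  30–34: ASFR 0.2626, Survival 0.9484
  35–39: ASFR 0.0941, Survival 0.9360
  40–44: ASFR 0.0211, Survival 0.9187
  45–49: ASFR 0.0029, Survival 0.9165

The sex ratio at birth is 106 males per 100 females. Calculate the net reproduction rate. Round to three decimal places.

2.485

Proportion female at birth = 100 / (100 + 106) = 0.48544.
Survival-weighted fertility by age (5·fₓ·Sₓ):
  20–24: 5 × 0.3186 × 0.9718 = 1.54808
  25–29: 5 × 0.3696 × 0.9606 = 1.77519
  30–34: 5 × 0.2626 × 0.9484 = 1.24525
  35–39: 5 × 0.0941 × 0.9360 = 0.44039
  40–44: 5 × 0.0211 × 0.9187 = 0.09692
  45–49: 5 × 0.0029 × 0.9165 = 0.01329
Sum = 5.11912
NRR = 0.48544 × 5.11912 = 2.48503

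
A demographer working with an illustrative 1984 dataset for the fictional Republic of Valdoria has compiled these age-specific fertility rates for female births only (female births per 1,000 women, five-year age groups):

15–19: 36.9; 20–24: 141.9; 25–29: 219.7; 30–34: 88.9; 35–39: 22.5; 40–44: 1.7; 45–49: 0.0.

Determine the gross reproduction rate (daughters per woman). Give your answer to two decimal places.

Sum of female ASFRs = 36.9 + 141.9 + 219.7 + 88.9 + 22.5 + 1.7 + 0.0 = 511.6
GRR = 5 × 511.6 / 1000 = 2.558

2.56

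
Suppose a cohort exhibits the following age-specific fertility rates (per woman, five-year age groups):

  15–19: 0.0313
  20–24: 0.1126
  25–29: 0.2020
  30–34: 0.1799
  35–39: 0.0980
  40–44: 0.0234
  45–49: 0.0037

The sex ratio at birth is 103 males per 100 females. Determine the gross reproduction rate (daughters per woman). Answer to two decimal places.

Proportion female at birth = 100 / (100 + 103) = 0.49261.
Sum of ASFRs = 0.0313 + 0.1126 + 0.2020 + 0.1799 + 0.0980 + 0.0234 + 0.0037 = 0.6509
TFR = 5 × 0.6509 = 3.2545
GRR = 0.49261 × 3.2545 = 1.60320

1.60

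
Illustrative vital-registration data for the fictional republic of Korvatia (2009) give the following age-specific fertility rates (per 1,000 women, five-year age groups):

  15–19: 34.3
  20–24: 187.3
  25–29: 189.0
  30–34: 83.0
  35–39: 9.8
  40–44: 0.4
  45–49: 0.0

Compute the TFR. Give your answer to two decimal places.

2.52

Sum of ASFRs = 34.3 + 187.3 + 189.0 + 83.0 + 9.8 + 0.4 + 0.0 = 503.8
TFR = 5 × 503.8 / 1000 = 2.519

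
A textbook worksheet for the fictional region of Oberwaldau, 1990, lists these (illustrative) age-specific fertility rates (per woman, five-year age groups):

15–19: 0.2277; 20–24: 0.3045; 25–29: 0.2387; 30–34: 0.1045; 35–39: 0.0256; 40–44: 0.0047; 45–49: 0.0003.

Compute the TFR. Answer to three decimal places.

Sum of ASFRs = 0.2277 + 0.3045 + 0.2387 + 0.1045 + 0.0256 + 0.0047 + 0.0003 = 0.9060
TFR = 5 × 0.9060 = 4.53

4.530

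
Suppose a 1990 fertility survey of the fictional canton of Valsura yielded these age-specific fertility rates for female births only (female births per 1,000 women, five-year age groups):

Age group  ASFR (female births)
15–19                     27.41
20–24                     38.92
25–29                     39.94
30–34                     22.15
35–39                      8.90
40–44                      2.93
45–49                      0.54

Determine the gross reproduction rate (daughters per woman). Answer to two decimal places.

0.70

Sum of female ASFRs = 27.41 + 38.92 + 39.94 + 22.15 + 8.90 + 2.93 + 0.54 = 140.79
GRR = 5 × 140.79 / 1000 = 0.70395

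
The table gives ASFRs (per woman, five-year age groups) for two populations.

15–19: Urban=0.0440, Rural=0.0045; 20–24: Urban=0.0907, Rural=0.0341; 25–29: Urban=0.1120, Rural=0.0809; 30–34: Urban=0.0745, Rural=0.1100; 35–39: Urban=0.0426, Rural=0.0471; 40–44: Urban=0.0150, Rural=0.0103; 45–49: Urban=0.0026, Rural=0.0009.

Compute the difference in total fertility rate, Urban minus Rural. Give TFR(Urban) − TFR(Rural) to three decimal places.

0.468

Urban:
  Sum of ASFRs = 0.0440 + 0.0907 + 0.1120 + 0.0745 + 0.0426 + 0.0150 + 0.0026 = 0.3814
  TFR = 5 × 0.3814 = 1.907
Rural:
  Sum of ASFRs = 0.0045 + 0.0341 + 0.0809 + 0.1100 + 0.0471 + 0.0103 + 0.0009 = 0.2878
  TFR = 5 × 0.2878 = 1.439
Difference = 1.907 − 1.439 = 0.468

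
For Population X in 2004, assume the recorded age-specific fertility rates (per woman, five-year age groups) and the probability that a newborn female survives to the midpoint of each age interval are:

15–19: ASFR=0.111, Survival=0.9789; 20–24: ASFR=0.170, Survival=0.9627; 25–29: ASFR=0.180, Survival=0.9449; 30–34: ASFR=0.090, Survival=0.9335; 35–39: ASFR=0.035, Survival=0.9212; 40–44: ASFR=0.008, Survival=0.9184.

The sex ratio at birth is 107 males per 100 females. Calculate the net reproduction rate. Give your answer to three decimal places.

1.367

Proportion female at birth = 100 / (100 + 107) = 0.48309.
Weighting each age-specific rate by interval width and survival:
  15–19: 5 × 0.111 × 0.9789 = 0.54329
  20–24: 5 × 0.170 × 0.9627 = 0.81830
  25–29: 5 × 0.180 × 0.9449 = 0.85041
  30–34: 5 × 0.090 × 0.9335 = 0.42008
  35–39: 5 × 0.035 × 0.9212 = 0.16121
  40–44: 5 × 0.008 × 0.9184 = 0.03674
Sum = 2.83003
NRR = 0.48309 × 2.83003 = 1.36716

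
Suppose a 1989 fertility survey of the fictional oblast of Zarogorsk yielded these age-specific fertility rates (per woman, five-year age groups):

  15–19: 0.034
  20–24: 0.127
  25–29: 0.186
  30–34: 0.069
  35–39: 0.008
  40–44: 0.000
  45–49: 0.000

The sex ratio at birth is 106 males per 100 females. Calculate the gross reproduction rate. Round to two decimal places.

1.03

Proportion female at birth = 100 / (100 + 106) = 0.48544.
Sum of ASFRs = 0.034 + 0.127 + 0.186 + 0.069 + 0.008 + 0.000 + 0.000 = 0.424
TFR = 5 × 0.424 = 2.12
GRR = 0.48544 × 2.12 = 1.02913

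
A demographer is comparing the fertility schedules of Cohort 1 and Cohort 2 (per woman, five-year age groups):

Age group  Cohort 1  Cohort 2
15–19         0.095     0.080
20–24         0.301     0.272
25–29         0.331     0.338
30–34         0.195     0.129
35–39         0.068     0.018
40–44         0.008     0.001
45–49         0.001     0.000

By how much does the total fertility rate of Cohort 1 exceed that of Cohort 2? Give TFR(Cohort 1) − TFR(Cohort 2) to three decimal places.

0.805

Cohort 1:
  Sum of ASFRs = 0.095 + 0.301 + 0.331 + 0.195 + 0.068 + 0.008 + 0.001 = 0.999
  TFR = 5 × 0.999 = 4.995
Cohort 2:
  Sum of ASFRs = 0.080 + 0.272 + 0.338 + 0.129 + 0.018 + 0.001 + 0.000 = 0.838
  TFR = 5 × 0.838 = 4.19
Difference = 4.995 − 4.19 = 0.805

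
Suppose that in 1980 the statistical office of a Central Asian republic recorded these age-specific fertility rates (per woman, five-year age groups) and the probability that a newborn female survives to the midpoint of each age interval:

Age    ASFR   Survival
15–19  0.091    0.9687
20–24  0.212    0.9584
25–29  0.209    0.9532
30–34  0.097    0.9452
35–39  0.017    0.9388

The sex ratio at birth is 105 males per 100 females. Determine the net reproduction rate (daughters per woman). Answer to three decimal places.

1.459

Proportion female at birth = 100 / (100 + 105) = 0.48780.
Weighting each age-specific rate by interval width and survival:
  15–19: 5 × 0.091 × 0.9687 = 0.44076
  20–24: 5 × 0.212 × 0.9584 = 1.01590
  25–29: 5 × 0.209 × 0.9532 = 0.99609
  30–34: 5 × 0.097 × 0.9452 = 0.45842
  35–39: 5 × 0.017 × 0.9388 = 0.07980
Sum = 2.99097
NRR = 0.48780 × 2.99097 = 1.45900
NRR > 1, so each generation more than replaces itself.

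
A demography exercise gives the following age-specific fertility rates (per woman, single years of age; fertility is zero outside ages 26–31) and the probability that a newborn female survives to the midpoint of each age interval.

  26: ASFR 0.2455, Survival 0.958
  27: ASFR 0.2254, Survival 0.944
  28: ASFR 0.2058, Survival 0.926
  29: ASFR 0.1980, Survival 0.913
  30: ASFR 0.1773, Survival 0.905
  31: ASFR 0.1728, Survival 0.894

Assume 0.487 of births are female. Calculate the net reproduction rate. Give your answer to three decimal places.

0.552

Proportion female at birth = 0.487.
Weighting each age-specific rate by interval width and survival:
  26: 1 × 0.2455 × 0.958 = 0.23519
  27: 1 × 0.2254 × 0.944 = 0.21278
  28: 1 × 0.2058 × 0.926 = 0.19057
  29: 1 × 0.1980 × 0.913 = 0.18077
  30: 1 × 0.1773 × 0.905 = 0.16046
  31: 1 × 0.1728 × 0.894 = 0.15448
Sum = 1.13425
NRR = 0.487 × 1.13425 = 0.55238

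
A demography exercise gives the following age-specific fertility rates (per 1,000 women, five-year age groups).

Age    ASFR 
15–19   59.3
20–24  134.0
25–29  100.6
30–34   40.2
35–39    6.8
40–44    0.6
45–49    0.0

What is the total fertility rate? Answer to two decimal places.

Sum of ASFRs = 59.3 + 134.0 + 100.6 + 40.2 + 6.8 + 0.6 + 0.0 = 341.5
TFR = 5 × 341.5 / 1000 = 1.7075

1.71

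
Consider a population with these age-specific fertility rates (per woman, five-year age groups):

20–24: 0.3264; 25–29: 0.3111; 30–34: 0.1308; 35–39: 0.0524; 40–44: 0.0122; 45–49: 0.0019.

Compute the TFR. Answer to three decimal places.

Sum of ASFRs = 0.3264 + 0.3111 + 0.1308 + 0.0524 + 0.0122 + 0.0019 = 0.8348
TFR = 5 × 0.8348 = 4.174

4.174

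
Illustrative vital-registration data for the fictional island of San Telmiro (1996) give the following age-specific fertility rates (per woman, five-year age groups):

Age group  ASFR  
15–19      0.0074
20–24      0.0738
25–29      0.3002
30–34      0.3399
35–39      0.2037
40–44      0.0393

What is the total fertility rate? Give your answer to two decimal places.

Sum of ASFRs = 0.0074 + 0.0738 + 0.3002 + 0.3399 + 0.2037 + 0.0393 = 0.9643
TFR = 5 × 0.9643 = 4.8215

4.82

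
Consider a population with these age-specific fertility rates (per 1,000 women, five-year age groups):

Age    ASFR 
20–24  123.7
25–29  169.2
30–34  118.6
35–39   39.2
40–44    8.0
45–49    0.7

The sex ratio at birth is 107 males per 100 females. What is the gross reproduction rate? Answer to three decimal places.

1.110

Proportion female at birth = 100 / (100 + 107) = 0.48309.
Sum of ASFRs = 123.7 + 169.2 + 118.6 + 39.2 + 8.0 + 0.7 = 459.4
TFR = 5 × 459.4 / 1000 = 2.297
GRR = 0.48309 × 2.297 = 1.10966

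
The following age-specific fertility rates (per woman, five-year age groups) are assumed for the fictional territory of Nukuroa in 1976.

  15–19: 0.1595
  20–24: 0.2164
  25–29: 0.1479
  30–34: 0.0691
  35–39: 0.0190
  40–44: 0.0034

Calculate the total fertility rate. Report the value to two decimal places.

Sum of ASFRs = 0.1595 + 0.2164 + 0.1479 + 0.0691 + 0.0190 + 0.0034 = 0.6153
TFR = 5 × 0.6153 = 3.0765

3.08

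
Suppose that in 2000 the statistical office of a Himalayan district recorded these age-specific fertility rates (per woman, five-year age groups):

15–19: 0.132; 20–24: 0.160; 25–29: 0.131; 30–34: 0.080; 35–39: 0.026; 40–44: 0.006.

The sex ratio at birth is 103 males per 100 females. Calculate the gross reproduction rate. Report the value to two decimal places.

Proportion female at birth = 100 / (100 + 103) = 0.49261.
Sum of ASFRs = 0.132 + 0.160 + 0.131 + 0.080 + 0.026 + 0.006 = 0.535
TFR = 5 × 0.535 = 2.675
GRR = 0.49261 × 2.675 = 1.31773

1.32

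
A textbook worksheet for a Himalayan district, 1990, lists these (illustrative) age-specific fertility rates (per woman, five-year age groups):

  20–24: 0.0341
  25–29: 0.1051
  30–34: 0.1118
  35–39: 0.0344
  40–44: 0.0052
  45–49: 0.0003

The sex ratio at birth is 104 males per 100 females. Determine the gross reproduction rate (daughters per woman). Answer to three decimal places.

Proportion female at birth = 100 / (100 + 104) = 0.49020.
Sum of ASFRs = 0.0341 + 0.1051 + 0.1118 + 0.0344 + 0.0052 + 0.0003 = 0.2909
TFR = 5 × 0.2909 = 1.4545
GRR = 0.49020 × 1.4545 = 0.71300

0.713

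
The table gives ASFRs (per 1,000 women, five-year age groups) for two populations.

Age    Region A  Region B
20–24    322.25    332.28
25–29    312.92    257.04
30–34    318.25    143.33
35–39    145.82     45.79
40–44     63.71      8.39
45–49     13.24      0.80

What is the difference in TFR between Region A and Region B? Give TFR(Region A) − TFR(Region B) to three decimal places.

Region A:
  Sum of ASFRs = 322.25 + 312.92 + 318.25 + 145.82 + 63.71 + 13.24 = 1176.19
  TFR = 5 × 1176.19 / 1000 = 5.88095
Region B:
  Sum of ASFRs = 332.28 + 257.04 + 143.33 + 45.79 + 8.39 + 0.80 = 787.63
  TFR = 5 × 787.63 / 1000 = 3.93815
Difference = 5.88095 − 3.93815 = 1.9428

1.943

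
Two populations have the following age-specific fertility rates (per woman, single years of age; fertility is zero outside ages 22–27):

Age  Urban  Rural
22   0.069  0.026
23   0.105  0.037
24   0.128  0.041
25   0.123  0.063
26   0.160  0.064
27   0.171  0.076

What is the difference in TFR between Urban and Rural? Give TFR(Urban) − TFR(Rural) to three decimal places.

0.449

Urban:
  Sum of ASFRs = 0.069 + 0.105 + 0.128 + 0.123 + 0.160 + 0.171 = 0.756
  TFR = 0.756
Rural:
  Sum of ASFRs = 0.026 + 0.037 + 0.041 + 0.063 + 0.064 + 0.076 = 0.307
  TFR = 0.307
Difference = 0.756 − 0.307 = 0.449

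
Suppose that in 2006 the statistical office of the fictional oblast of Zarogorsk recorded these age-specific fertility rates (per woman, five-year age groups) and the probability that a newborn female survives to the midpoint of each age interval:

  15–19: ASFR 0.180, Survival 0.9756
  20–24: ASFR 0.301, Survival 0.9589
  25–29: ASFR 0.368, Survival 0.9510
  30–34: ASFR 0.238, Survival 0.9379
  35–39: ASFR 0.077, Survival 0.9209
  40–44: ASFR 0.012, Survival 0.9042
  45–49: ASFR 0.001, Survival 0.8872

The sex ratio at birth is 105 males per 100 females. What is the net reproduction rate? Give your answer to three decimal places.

Proportion female at birth = 100 / (100 + 105) = 0.48780.
Weighting each age-specific rate by interval width and survival:
  15–19: 5 × 0.180 × 0.9756 = 0.87804
  20–24: 5 × 0.301 × 0.9589 = 1.44314
  25–29: 5 × 0.368 × 0.9510 = 1.74984
  30–34: 5 × 0.238 × 0.9379 = 1.11610
  35–39: 5 × 0.077 × 0.9209 = 0.35455
  40–44: 5 × 0.012 × 0.9042 = 0.05425
  45–49: 5 × 0.001 × 0.8872 = 0.00444
Sum = 5.60036
NRR = 0.48780 × 5.60036 = 2.73186
With NRR above 1 the population is above replacement fertility.

2.732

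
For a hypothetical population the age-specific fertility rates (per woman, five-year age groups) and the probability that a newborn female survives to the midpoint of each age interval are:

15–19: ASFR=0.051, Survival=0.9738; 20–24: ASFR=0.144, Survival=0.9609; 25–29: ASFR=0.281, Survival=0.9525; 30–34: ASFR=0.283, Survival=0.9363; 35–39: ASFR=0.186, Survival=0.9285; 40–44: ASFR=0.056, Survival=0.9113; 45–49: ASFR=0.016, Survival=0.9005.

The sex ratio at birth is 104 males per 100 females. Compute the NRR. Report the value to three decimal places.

2.350

Proportion female at birth = 100 / (100 + 104) = 0.49020.
Per-age-group product (5 × ASFR × survival probability):
  15–19: 5 × 0.051 × 0.9738 = 0.24832
  20–24: 5 × 0.144 × 0.9609 = 0.69185
  25–29: 5 × 0.281 × 0.9525 = 1.33826
  30–34: 5 × 0.283 × 0.9363 = 1.32486
  35–39: 5 × 0.186 × 0.9285 = 0.86351
  40–44: 5 × 0.056 × 0.9113 = 0.25516
  45–49: 5 × 0.016 × 0.9005 = 0.07204
Sum = 4.79400
NRR = 0.49020 × 4.79400 = 2.35002
An NRR exceeding 1 indicates intrinsic growth under these rates.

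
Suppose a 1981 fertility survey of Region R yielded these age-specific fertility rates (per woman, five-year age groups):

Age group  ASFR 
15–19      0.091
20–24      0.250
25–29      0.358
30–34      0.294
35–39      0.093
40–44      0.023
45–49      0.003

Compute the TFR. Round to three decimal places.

5.560

Sum of ASFRs = 0.091 + 0.250 + 0.358 + 0.294 + 0.093 + 0.023 + 0.003 = 1.112
TFR = 5 × 1.112 = 5.56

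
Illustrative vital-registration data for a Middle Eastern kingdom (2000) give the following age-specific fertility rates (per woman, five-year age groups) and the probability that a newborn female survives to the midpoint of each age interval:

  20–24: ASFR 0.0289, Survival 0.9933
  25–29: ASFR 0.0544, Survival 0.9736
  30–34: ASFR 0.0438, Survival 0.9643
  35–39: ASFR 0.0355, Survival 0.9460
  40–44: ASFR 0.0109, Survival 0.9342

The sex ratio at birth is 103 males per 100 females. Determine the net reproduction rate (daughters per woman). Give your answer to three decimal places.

0.413

Proportion female at birth = 100 / (100 + 103) = 0.49261.
Per-age-group product (5 × ASFR × survival probability):
  20–24: 5 × 0.0289 × 0.9933 = 0.14353
  25–29: 5 × 0.0544 × 0.9736 = 0.26482
  30–34: 5 × 0.0438 × 0.9643 = 0.21118
  35–39: 5 × 0.0355 × 0.9460 = 0.16792
  40–44: 5 × 0.0109 × 0.9342 = 0.05091
Sum = 0.83836
NRR = 0.49261 × 0.83836 = 0.41298
NRR < 1, so the cohort does not fully replace itself.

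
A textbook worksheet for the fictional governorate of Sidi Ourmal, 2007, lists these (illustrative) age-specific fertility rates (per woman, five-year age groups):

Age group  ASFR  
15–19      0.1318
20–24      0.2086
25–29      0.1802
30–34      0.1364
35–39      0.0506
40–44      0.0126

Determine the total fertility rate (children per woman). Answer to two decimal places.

Sum of ASFRs = 0.1318 + 0.2086 + 0.1802 + 0.1364 + 0.0506 + 0.0126 = 0.7202
TFR = 5 × 0.7202 = 3.601

3.60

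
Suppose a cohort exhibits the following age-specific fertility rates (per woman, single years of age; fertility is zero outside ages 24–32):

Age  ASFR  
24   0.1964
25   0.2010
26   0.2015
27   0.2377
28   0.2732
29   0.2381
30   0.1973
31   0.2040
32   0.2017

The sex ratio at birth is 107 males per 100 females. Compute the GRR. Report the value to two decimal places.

0.94

Proportion female at birth = 100 / (100 + 107) = 0.48309.
Sum of ASFRs = 0.1964 + 0.2010 + 0.2015 + 0.2377 + 0.2732 + 0.2381 + 0.1973 + 0.2040 + 0.2017 = 1.9509
TFR = 1.9509
GRR = 0.48309 × 1.9509 = 0.94246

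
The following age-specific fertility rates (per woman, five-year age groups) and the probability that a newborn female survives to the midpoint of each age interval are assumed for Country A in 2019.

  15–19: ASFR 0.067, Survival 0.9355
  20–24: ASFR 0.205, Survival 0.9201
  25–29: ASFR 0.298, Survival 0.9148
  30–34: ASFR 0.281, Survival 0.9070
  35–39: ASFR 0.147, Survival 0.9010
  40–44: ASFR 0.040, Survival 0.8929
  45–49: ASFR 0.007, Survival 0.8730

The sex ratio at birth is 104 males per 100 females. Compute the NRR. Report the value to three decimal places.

Proportion female at birth = 100 / (100 + 104) = 0.49020.
Survival-weighted fertility by age (5·fₓ·Sₓ):
  15–19: 5 × 0.067 × 0.9355 = 0.31339
  20–24: 5 × 0.205 × 0.9201 = 0.94310
  25–29: 5 × 0.298 × 0.9148 = 1.36305
  30–34: 5 × 0.281 × 0.9070 = 1.27434
  35–39: 5 × 0.147 × 0.9010 = 0.66224
  40–44: 5 × 0.040 × 0.8929 = 0.17858
  45–49: 5 × 0.007 × 0.8730 = 0.03056
Sum = 4.76526
NRR = 0.49020 × 4.76526 = 2.33593
An NRR exceeding 1 indicates intrinsic growth under these rates.

2.336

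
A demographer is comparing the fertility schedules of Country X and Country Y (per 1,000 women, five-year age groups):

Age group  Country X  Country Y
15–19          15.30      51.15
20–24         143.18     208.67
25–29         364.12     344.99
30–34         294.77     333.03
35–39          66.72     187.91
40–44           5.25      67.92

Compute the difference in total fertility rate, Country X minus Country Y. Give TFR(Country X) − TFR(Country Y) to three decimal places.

Country X:
  Sum of ASFRs = 15.30 + 143.18 + 364.12 + 294.77 + 66.72 + 5.25 = 889.34
  TFR = 5 × 889.34 / 1000 = 4.4467
Country Y:
  Sum of ASFRs = 51.15 + 208.67 + 344.99 + 333.03 + 187.91 + 67.92 = 1193.67
  TFR = 5 × 1193.67 / 1000 = 5.96835
Difference = 4.4467 − 5.96835 = -1.52165

-1.522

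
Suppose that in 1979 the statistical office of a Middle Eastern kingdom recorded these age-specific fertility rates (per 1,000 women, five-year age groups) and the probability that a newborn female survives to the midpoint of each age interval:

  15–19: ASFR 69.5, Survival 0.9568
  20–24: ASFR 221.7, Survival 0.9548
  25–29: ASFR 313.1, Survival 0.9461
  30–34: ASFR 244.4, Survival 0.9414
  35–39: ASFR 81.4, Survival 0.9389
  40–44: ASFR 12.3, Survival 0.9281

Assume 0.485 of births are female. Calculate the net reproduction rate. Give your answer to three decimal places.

2.164

Proportion female at birth = 0.485.
Per-age-group product (5 × ASFR × survival probability):
  15–19: 5 × 69.5/1000 × 0.9568 = 0.33249
  20–24: 5 × 221.7/1000 × 0.9548 = 1.05840
  25–29: 5 × 313.1/1000 × 0.9461 = 1.48112
  30–34: 5 × 244.4/1000 × 0.9414 = 1.15039
  35–39: 5 × 81.4/1000 × 0.9389 = 0.38213
  40–44: 5 × 12.3/1000 × 0.9281 = 0.05708
Sum = 4.46161
NRR = 0.485 × 4.46161 = 2.16388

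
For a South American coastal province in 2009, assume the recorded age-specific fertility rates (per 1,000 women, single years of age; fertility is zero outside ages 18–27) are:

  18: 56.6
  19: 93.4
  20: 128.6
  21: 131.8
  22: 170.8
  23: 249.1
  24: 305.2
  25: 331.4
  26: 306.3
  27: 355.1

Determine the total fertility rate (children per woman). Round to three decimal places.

Sum of ASFRs = 56.6 + 93.4 + 128.6 + 131.8 + 170.8 + 249.1 + 305.2 + 331.4 + 306.3 + 355.1 = 2128.3
TFR = 2128.3 / 1000 = 2.1283

2.128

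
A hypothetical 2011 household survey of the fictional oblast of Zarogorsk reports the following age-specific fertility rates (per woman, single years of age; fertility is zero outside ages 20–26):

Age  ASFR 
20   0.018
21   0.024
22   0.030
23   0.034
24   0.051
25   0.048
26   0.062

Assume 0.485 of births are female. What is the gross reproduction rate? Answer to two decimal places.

0.13

Proportion female at birth = 0.485.
Sum of ASFRs = 0.018 + 0.024 + 0.030 + 0.034 + 0.051 + 0.048 + 0.062 = 0.267
TFR = 0.267
GRR = 0.485 × 0.267 = 0.12950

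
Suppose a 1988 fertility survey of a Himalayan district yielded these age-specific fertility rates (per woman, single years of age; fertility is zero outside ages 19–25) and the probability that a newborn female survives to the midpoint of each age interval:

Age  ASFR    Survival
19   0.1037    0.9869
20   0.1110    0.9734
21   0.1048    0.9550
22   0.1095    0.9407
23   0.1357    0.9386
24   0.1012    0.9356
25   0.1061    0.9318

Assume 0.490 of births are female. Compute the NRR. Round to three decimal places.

0.360

Proportion female at birth = 0.490.
Each age group contributes 1 × ASFR × survival:
  19: 1 × 0.1037 × 0.9869 = 0.10234
  20: 1 × 0.1110 × 0.9734 = 0.10805
  21: 1 × 0.1048 × 0.9550 = 0.10008
  22: 1 × 0.1095 × 0.9407 = 0.10301
  23: 1 × 0.1357 × 0.9386 = 0.12737
  24: 1 × 0.1012 × 0.9356 = 0.09468
  25: 1 × 0.1061 × 0.9318 = 0.09886
Sum = 0.73439
NRR = 0.490 × 0.73439 = 0.35985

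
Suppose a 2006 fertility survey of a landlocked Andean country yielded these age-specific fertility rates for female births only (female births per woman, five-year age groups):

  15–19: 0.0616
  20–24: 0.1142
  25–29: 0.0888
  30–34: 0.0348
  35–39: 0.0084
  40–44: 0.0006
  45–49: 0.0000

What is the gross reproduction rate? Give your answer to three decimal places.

1.542

Sum of female ASFRs = 0.0616 + 0.1142 + 0.0888 + 0.0348 + 0.0084 + 0.0006 + 0.0000 = 0.3084
GRR = 5 × 0.3084 = 1.542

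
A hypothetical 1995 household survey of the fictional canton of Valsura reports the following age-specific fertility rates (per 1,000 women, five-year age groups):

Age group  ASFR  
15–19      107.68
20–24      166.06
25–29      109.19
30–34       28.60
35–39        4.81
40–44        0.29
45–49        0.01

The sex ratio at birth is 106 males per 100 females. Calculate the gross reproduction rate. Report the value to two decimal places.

Proportion female at birth = 100 / (100 + 106) = 0.48544.
Sum of ASFRs = 107.68 + 166.06 + 109.19 + 28.60 + 4.81 + 0.29 + 0.01 = 416.64
TFR = 5 × 416.64 / 1000 = 2.0832
GRR = 0.48544 × 2.0832 = 1.01127

1.01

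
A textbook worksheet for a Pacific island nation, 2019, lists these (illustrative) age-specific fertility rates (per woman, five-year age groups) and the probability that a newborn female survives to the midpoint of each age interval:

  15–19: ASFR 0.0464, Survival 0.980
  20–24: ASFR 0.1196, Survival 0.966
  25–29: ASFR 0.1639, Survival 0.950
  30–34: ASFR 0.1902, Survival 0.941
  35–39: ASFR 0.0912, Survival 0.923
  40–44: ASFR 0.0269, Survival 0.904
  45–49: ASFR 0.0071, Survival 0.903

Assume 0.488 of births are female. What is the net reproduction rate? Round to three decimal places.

1.490

Proportion female at birth = 0.488.
Per-age-group product (5 × ASFR × survival probability):
  15–19: 5 × 0.0464 × 0.980 = 0.22736
  20–24: 5 × 0.1196 × 0.966 = 0.57767
  25–29: 5 × 0.1639 × 0.950 = 0.77853
  30–34: 5 × 0.1902 × 0.941 = 0.89489
  35–39: 5 × 0.0912 × 0.923 = 0.42089
  40–44: 5 × 0.0269 × 0.904 = 0.12159
  45–49: 5 × 0.0071 × 0.903 = 0.03206
Sum = 3.05299
NRR = 0.488 × 3.05299 = 1.48986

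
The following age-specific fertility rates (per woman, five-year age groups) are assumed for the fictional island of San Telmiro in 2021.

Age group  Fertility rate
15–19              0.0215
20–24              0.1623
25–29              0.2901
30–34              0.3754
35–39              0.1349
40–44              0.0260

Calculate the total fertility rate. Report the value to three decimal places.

5.051

Sum of ASFRs = 0.0215 + 0.1623 + 0.2901 + 0.3754 + 0.1349 + 0.0260 = 1.0102
TFR = 5 × 1.0102 = 5.051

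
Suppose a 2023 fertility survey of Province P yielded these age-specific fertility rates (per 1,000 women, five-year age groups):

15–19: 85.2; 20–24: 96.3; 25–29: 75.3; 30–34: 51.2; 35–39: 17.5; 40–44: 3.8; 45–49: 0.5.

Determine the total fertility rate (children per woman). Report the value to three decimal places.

Sum of ASFRs = 85.2 + 96.3 + 75.3 + 51.2 + 17.5 + 3.8 + 0.5 = 329.8
TFR = 5 × 329.8 / 1000 = 1.649

1.649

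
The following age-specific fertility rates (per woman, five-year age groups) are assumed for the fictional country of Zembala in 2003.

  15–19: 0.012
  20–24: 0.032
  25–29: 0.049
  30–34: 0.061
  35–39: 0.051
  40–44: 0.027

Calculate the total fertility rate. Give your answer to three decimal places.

Sum of ASFRs = 0.012 + 0.032 + 0.049 + 0.061 + 0.051 + 0.027 = 0.232
TFR = 5 × 0.232 = 1.16

1.160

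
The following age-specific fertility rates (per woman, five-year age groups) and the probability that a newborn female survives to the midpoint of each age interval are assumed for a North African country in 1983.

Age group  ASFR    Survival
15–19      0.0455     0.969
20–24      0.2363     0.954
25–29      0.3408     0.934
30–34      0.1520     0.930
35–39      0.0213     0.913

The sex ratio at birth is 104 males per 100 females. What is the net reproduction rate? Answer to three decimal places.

1.835

Proportion female at birth = 100 / (100 + 104) = 0.49020.
Per-age-group product (5 × ASFR × survival probability):
  15–19: 5 × 0.0455 × 0.969 = 0.22045
  20–24: 5 × 0.2363 × 0.954 = 1.12715
  25–29: 5 × 0.3408 × 0.934 = 1.59154
  30–34: 5 × 0.1520 × 0.930 = 0.70680
  35–39: 5 × 0.0213 × 0.913 = 0.09723
Sum = 3.74317
NRR = 0.49020 × 3.74317 = 1.83490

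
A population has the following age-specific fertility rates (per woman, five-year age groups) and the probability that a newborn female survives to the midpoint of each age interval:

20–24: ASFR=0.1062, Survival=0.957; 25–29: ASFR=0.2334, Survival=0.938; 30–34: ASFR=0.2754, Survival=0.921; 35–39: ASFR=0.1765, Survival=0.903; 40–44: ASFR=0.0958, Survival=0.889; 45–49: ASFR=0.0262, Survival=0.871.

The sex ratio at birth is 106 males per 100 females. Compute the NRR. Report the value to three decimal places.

2.043

Proportion female at birth = 100 / (100 + 106) = 0.48544.
Per-age-group product (5 × ASFR × survival probability):
  20–24: 5 × 0.1062 × 0.957 = 0.50817
  25–29: 5 × 0.2334 × 0.938 = 1.09465
  30–34: 5 × 0.2754 × 0.921 = 1.26822
  35–39: 5 × 0.1765 × 0.903 = 0.79690
  40–44: 5 × 0.0958 × 0.889 = 0.42583
  45–49: 5 × 0.0262 × 0.871 = 0.11410
Sum = 4.20787
NRR = 0.48544 × 4.20787 = 2.04267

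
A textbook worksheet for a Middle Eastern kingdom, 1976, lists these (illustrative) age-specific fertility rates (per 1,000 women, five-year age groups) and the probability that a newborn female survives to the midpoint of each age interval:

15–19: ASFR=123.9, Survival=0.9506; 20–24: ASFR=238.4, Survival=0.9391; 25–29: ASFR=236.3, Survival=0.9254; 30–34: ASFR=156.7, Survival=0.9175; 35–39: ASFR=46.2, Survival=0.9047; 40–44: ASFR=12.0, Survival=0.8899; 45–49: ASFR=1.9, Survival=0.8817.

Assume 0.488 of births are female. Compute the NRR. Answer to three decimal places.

Proportion female at birth = 0.488.
Per-age-group product (5 × ASFR × survival probability):
  15–19: 5 × 123.9/1000 × 0.9506 = 0.58890
  20–24: 5 × 238.4/1000 × 0.9391 = 1.11941
  25–29: 5 × 236.3/1000 × 0.9254 = 1.09336
  30–34: 5 × 156.7/1000 × 0.9175 = 0.71886
  35–39: 5 × 46.2/1000 × 0.9047 = 0.20899
  40–44: 5 × 12.0/1000 × 0.8899 = 0.05339
  45–49: 5 × 1.9/1000 × 0.8817 = 0.00838
Sum = 3.79129
NRR = 0.488 × 3.79129 = 1.85015
NRR > 1, so each generation more than replaces itself.

1.850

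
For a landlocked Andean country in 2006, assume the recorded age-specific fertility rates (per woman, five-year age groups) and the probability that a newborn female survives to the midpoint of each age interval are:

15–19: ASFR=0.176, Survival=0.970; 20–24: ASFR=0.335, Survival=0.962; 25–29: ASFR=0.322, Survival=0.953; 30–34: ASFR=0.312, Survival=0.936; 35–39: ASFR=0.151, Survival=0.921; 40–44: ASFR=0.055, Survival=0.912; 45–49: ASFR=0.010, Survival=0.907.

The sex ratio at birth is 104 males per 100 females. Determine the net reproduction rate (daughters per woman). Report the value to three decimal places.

3.162

Proportion female at birth = 100 / (100 + 104) = 0.49020.
Per-age-group product (5 × ASFR × survival probability):
  15–19: 5 × 0.176 × 0.970 = 0.85360
  20–24: 5 × 0.335 × 0.962 = 1.61135
  25–29: 5 × 0.322 × 0.953 = 1.53433
  30–34: 5 × 0.312 × 0.936 = 1.46016
  35–39: 5 × 0.151 × 0.921 = 0.69536
  40–44: 5 × 0.055 × 0.912 = 0.25080
  45–49: 5 × 0.010 × 0.907 = 0.04535
Sum = 6.45095
NRR = 0.49020 × 6.45095 = 3.16226
With NRR above 1 the population is above replacement fertility.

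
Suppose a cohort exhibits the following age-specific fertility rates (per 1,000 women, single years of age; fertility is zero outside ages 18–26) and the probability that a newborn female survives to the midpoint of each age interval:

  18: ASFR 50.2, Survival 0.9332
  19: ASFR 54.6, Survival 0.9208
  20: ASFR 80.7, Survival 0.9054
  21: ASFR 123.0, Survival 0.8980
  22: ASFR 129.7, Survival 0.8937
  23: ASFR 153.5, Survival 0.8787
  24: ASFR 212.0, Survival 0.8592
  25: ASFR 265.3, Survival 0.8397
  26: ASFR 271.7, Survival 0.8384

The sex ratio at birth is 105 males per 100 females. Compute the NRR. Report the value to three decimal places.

0.568

Proportion female at birth = 100 / (100 + 105) = 0.48780.
Each age group contributes 1 × ASFR × survival:
  18: 1 × 50.2/1000 × 0.9332 = 0.04685
  19: 1 × 54.6/1000 × 0.9208 = 0.05028
  20: 1 × 80.7/1000 × 0.9054 = 0.07307
  21: 1 × 123.0/1000 × 0.8980 = 0.11045
  22: 1 × 129.7/1000 × 0.8937 = 0.11591
  23: 1 × 153.5/1000 × 0.8787 = 0.13488
  24: 1 × 212.0/1000 × 0.8592 = 0.18215
  25: 1 × 265.3/1000 × 0.8397 = 0.22277
  26: 1 × 271.7/1000 × 0.8384 = 0.22779
Sum = 1.16415
NRR = 0.48780 × 1.16415 = 0.56787
NRR < 1, so the cohort does not fully replace itself.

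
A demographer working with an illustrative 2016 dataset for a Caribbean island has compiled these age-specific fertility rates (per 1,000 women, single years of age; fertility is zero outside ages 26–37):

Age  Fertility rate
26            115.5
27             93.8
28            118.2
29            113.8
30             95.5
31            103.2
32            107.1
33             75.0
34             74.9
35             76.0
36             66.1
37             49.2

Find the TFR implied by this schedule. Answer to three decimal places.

Sum of ASFRs = 115.5 + 93.8 + 118.2 + 113.8 + 95.5 + 103.2 + 107.1 + 75.0 + 74.9 + 76.0 + 66.1 + 49.2 = 1088.3
TFR = 1088.3 / 1000 = 1.0883

1.088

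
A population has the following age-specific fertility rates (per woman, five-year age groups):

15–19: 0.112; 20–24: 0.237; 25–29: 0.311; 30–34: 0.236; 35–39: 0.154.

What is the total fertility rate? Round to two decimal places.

5.25

Sum of ASFRs = 0.112 + 0.237 + 0.311 + 0.236 + 0.154 = 1.050
TFR = 5 × 1.050 = 5.25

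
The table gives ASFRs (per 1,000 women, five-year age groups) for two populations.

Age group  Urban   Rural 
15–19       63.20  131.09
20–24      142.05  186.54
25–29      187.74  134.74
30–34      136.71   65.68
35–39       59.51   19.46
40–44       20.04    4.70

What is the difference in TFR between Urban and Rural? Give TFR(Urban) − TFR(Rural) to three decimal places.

Urban:
  Sum of ASFRs = 63.20 + 142.05 + 187.74 + 136.71 + 59.51 + 20.04 = 609.25
  TFR = 5 × 609.25 / 1000 = 3.04625
Rural:
  Sum of ASFRs = 131.09 + 186.54 + 134.74 + 65.68 + 19.46 + 4.70 = 542.21
  TFR = 5 × 542.21 / 1000 = 2.71105
Difference = 3.04625 − 2.71105 = 0.3352

0.335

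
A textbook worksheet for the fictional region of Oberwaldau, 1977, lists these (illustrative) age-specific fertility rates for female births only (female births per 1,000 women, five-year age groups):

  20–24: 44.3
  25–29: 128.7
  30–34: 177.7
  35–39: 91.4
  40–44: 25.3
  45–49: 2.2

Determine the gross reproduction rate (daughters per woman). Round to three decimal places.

Sum of female ASFRs = 44.3 + 128.7 + 177.7 + 91.4 + 25.3 + 2.2 = 469.6
GRR = 5 × 469.6 / 1000 = 2.348

2.348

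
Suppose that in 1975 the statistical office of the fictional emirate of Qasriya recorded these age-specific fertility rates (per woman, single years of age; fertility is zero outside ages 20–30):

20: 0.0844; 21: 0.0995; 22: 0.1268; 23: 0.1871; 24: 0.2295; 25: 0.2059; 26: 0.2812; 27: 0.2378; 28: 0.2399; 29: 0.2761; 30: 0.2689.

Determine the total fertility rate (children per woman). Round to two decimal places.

2.24

Sum of ASFRs = 0.0844 + 0.0995 + 0.1268 + 0.1871 + 0.2295 + 0.2059 + 0.2812 + 0.2378 + 0.2399 + 0.2761 + 0.2689 = 2.2371
TFR = 2.2371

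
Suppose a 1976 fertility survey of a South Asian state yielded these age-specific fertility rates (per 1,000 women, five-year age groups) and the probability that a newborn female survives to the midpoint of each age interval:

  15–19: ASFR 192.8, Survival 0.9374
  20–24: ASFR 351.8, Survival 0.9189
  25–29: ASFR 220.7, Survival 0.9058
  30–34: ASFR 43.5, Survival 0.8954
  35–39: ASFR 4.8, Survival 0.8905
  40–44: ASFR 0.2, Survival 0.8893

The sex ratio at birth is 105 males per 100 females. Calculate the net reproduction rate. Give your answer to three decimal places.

1.823

Proportion female at birth = 100 / (100 + 105) = 0.48780.
Per-age-group product (5 × ASFR × survival probability):
  15–19: 5 × 192.8/1000 × 0.9374 = 0.90365
  20–24: 5 × 351.8/1000 × 0.9189 = 1.61635
  25–29: 5 × 220.7/1000 × 0.9058 = 0.99955
  30–34: 5 × 43.5/1000 × 0.8954 = 0.19475
  35–39: 5 × 4.8/1000 × 0.8905 = 0.02137
  40–44: 5 × 0.2/1000 × 0.8893 = 0.00089
Sum = 3.73656
NRR = 0.48780 × 3.73656 = 1.82269
NRR > 1, so each generation more than replaces itself.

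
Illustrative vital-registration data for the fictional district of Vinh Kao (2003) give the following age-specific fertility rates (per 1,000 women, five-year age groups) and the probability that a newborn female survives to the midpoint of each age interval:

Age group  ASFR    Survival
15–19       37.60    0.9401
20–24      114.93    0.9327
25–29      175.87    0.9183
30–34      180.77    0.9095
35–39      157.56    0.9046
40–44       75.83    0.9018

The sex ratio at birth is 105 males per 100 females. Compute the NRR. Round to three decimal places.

1.657

Proportion female at birth = 100 / (100 + 105) = 0.48780.
Each age group contributes 5 × ASFR × survival:
  15–19: 5 × 37.60/1000 × 0.9401 = 0.17674
  20–24: 5 × 114.93/1000 × 0.9327 = 0.53598
  25–29: 5 × 175.87/1000 × 0.9183 = 0.80751
  30–34: 5 × 180.77/1000 × 0.9095 = 0.82205
  35–39: 5 × 157.56/1000 × 0.9046 = 0.71264
  40–44: 5 × 75.83/1000 × 0.9018 = 0.34192
Sum = 3.39684
NRR = 0.48780 × 3.39684 = 1.65698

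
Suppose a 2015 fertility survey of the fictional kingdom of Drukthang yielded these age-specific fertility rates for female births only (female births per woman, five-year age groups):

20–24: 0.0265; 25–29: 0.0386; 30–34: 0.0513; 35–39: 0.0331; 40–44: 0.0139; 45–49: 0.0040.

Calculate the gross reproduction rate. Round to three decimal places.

0.837

Sum of female ASFRs = 0.0265 + 0.0386 + 0.0513 + 0.0331 + 0.0139 + 0.0040 = 0.1674
GRR = 5 × 0.1674 = 0.837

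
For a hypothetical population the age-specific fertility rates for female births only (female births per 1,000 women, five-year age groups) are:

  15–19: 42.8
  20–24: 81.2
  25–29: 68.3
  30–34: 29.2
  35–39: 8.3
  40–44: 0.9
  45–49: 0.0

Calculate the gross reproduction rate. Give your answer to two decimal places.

Sum of female ASFRs = 42.8 + 81.2 + 68.3 + 29.2 + 8.3 + 0.9 + 0.0 = 230.7
GRR = 5 × 230.7 / 1000 = 1.1535

1.15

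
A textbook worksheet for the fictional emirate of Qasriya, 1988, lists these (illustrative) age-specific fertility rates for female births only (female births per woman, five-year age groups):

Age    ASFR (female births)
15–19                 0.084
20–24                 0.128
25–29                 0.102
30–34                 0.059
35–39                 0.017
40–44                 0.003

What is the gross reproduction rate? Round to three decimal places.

Sum of female ASFRs = 0.084 + 0.128 + 0.102 + 0.059 + 0.017 + 0.003 = 0.393
GRR = 5 × 0.393 = 1.965

1.965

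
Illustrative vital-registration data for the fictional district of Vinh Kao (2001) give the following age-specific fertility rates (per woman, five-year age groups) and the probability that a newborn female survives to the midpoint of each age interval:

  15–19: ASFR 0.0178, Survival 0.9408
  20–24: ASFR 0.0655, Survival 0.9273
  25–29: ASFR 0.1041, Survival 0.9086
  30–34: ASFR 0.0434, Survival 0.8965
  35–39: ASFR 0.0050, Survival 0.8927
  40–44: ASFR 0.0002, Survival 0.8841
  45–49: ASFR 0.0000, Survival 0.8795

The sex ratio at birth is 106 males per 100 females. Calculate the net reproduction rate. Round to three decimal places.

0.523

Proportion female at birth = 100 / (100 + 106) = 0.48544.
Weighting each age-specific rate by interval width and survival:
  15–19: 5 × 0.0178 × 0.9408 = 0.08373
  20–24: 5 × 0.0655 × 0.9273 = 0.30369
  25–29: 5 × 0.1041 × 0.9086 = 0.47293
  30–34: 5 × 0.0434 × 0.8965 = 0.19454
  35–39: 5 × 0.0050 × 0.8927 = 0.02232
  40–44: 5 × 0.0002 × 0.8841 = 0.00088
  45–49: 5 × 0.0000 × 0.8795 = 0.00000
Sum = 1.07809
NRR = 0.48544 × 1.07809 = 0.52335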